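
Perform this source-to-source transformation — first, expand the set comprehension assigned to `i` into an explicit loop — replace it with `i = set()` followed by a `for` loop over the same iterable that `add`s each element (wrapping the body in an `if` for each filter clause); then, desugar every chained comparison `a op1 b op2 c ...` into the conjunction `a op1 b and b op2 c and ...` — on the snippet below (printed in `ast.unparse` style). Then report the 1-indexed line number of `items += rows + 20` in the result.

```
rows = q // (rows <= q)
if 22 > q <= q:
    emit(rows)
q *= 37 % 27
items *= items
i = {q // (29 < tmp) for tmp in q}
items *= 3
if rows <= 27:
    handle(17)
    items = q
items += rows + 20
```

13

Transformed code:
rows = q // (rows <= q)
if 22 > q and q <= q:
    emit(rows)
q *= 37 % 27
items *= items
i = set()
for tmp in q:
    i.add(q // (29 < tmp))
items *= 3
if rows <= 27:
    handle(17)
    items = q
items += rows + 20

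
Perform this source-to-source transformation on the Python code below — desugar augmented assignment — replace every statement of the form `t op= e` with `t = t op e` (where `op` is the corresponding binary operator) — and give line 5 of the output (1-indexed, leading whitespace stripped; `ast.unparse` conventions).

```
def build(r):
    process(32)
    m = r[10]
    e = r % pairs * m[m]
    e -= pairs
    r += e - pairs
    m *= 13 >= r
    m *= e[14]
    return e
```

e = e - pairs

Transformed code:
def build(r):
    process(32)
    m = r[10]
    e = r % pairs * m[m]
    e = e - pairs
    r = r + (e - pairs)
    m = m * (13 >= r)
    m = m * e[14]
    return e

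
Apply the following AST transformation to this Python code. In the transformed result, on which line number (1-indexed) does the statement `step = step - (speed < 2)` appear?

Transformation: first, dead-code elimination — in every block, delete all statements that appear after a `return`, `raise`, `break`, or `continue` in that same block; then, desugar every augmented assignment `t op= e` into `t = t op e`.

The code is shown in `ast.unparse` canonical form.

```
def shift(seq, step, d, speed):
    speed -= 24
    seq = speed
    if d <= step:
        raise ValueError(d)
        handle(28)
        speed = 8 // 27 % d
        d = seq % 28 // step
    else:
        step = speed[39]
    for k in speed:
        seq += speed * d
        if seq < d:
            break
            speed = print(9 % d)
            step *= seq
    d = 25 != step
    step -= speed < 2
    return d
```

13

Transformed code:
def shift(seq, step, d, speed):
    speed = speed - 24
    seq = speed
    if d <= step:
        raise ValueError(d)
    else:
        step = speed[39]
    for k in speed:
        seq = seq + speed * d
        if seq < d:
            break
    d = 25 != step
    step = step - (speed < 2)
    return d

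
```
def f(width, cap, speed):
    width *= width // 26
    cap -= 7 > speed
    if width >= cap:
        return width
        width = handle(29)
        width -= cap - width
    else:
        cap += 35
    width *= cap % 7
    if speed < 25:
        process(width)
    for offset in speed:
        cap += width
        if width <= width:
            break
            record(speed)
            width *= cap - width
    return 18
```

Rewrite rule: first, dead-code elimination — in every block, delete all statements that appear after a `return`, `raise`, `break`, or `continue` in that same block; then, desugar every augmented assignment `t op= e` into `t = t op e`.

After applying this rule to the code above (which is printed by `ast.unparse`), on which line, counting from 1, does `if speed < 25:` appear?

9

Transformed code:
def f(width, cap, speed):
    width = width * (width // 26)
    cap = cap - (7 > speed)
    if width >= cap:
        return width
    else:
        cap = cap + 35
    width = width * (cap % 7)
    if speed < 25:
        process(width)
    for offset in speed:
        cap = cap + width
        if width <= width:
            break
    return 18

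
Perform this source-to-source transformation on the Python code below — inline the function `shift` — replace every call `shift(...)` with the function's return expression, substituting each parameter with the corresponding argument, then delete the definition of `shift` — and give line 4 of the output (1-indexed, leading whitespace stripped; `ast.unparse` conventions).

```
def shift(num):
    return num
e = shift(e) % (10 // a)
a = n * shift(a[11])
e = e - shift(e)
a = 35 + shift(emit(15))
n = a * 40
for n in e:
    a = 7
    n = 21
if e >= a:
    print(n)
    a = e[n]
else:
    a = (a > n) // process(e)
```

a = 35 + emit(15)

Transformed code:
e = e % (10 // a)
a = n * a[11]
e = e - e
a = 35 + emit(15)
n = a * 40
for n in e:
    a = 7
    n = 21
if e >= a:
    print(n)
    a = e[n]
else:
    a = (a > n) // process(e)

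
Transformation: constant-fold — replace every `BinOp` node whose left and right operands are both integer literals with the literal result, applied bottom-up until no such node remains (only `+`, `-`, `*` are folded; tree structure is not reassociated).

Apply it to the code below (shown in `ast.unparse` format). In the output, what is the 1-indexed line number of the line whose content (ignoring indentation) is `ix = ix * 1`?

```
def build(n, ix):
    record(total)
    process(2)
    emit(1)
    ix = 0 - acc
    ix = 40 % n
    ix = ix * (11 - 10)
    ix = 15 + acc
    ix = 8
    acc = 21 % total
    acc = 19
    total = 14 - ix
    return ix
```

Transformed code:
def build(n, ix):
    record(total)
    process(2)
    emit(1)
    ix = 0 - acc
    ix = 40 % n
    ix = ix * 1
    ix = 15 + acc
    ix = 8
    acc = 21 % total
    acc = 19
    total = 14 - ix
    return ix

7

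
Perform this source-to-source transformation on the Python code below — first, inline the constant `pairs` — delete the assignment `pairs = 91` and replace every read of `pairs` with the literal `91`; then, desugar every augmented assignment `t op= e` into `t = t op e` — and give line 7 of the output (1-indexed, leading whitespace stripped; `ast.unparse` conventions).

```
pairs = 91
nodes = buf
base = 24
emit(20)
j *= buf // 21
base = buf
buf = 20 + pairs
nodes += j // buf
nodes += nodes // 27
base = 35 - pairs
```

nodes = nodes + j // buf

Transformed code:
nodes = buf
base = 24
emit(20)
j = j * (buf // 21)
base = buf
buf = 20 + 91
nodes = nodes + j // buf
nodes = nodes + nodes // 27
base = 35 - 91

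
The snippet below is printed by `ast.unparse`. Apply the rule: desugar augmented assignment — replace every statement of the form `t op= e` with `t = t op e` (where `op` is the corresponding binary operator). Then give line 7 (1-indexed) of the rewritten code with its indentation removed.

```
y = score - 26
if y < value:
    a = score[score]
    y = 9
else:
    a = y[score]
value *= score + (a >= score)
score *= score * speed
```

Transformed code:
y = score - 26
if y < value:
    a = score[score]
    y = 9
else:
    a = y[score]
value = value * (score + (a >= score))
score = score * (score * speed)

value = value * (score + (a >= score))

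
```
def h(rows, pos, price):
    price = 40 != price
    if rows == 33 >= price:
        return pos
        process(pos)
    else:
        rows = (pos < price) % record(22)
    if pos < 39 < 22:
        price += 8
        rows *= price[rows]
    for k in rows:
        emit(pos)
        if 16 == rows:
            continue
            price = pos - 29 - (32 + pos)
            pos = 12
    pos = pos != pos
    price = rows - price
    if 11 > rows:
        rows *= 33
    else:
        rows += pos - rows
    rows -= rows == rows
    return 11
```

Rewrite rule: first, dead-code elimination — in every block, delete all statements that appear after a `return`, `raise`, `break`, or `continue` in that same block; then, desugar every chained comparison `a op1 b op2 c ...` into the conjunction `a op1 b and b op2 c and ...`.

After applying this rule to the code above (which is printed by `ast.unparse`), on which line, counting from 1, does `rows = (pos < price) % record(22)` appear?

6

Transformed code:
def h(rows, pos, price):
    price = 40 != price
    if rows == 33 and 33 >= price:
        return pos
    else:
        rows = (pos < price) % record(22)
    if pos < 39 and 39 < 22:
        price += 8
        rows *= price[rows]
    for k in rows:
        emit(pos)
        if 16 == rows:
            continue
    pos = pos != pos
    price = rows - price
    if 11 > rows:
        rows *= 33
    else:
        rows += pos - rows
    rows -= rows == rows
    return 11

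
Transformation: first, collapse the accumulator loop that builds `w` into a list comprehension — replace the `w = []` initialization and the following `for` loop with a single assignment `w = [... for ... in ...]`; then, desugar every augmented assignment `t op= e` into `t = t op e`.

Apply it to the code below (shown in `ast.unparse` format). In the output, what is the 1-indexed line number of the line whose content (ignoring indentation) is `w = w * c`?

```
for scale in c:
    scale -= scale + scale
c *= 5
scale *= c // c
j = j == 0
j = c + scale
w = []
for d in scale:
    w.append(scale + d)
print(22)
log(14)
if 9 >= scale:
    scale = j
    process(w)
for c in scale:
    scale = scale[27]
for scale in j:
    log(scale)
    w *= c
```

17

Transformed code:
for scale in c:
    scale = scale - (scale + scale)
c = c * 5
scale = scale * (c // c)
j = j == 0
j = c + scale
w = [scale + d for d in scale]
print(22)
log(14)
if 9 >= scale:
    scale = j
    process(w)
for c in scale:
    scale = scale[27]
for scale in j:
    log(scale)
    w = w * c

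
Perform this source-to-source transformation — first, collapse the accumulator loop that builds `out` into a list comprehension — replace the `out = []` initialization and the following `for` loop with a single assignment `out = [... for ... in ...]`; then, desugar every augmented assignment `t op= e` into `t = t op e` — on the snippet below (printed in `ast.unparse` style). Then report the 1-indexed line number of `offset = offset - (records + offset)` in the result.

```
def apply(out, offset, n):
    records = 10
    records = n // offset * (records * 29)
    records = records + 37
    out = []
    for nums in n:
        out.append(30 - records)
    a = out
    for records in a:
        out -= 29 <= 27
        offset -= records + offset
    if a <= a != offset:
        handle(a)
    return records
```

9

Transformed code:
def apply(out, offset, n):
    records = 10
    records = n // offset * (records * 29)
    records = records + 37
    out = [30 - records for nums in n]
    a = out
    for records in a:
        out = out - (29 <= 27)
        offset = offset - (records + offset)
    if a <= a != offset:
        handle(a)
    return records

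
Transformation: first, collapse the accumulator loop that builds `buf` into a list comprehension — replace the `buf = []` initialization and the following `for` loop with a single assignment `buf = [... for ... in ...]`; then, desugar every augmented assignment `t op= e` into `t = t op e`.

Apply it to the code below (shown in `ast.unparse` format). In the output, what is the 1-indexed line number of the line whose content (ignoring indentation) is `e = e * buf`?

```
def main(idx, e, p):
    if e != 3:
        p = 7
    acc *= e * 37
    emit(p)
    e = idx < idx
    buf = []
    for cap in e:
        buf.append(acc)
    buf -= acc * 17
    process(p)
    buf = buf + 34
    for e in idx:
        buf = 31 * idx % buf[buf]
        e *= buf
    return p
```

13

Transformed code:
def main(idx, e, p):
    if e != 3:
        p = 7
    acc = acc * (e * 37)
    emit(p)
    e = idx < idx
    buf = [acc for cap in e]
    buf = buf - acc * 17
    process(p)
    buf = buf + 34
    for e in idx:
        buf = 31 * idx % buf[buf]
        e = e * buf
    return p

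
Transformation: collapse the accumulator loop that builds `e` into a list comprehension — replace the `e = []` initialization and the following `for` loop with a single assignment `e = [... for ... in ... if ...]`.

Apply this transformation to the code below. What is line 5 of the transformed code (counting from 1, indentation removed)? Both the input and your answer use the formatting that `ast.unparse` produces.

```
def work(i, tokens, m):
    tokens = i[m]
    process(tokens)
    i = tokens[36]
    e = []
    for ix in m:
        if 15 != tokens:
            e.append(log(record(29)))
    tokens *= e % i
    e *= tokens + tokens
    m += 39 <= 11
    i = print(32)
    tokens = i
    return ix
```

Transformed code:
def work(i, tokens, m):
    tokens = i[m]
    process(tokens)
    i = tokens[36]
    e = [log(record(29)) for ix in m if 15 != tokens]
    tokens *= e % i
    e *= tokens + tokens
    m += 39 <= 11
    i = print(32)
    tokens = i
    return ix

e = [log(record(29)) for ix in m if 15 != tokens]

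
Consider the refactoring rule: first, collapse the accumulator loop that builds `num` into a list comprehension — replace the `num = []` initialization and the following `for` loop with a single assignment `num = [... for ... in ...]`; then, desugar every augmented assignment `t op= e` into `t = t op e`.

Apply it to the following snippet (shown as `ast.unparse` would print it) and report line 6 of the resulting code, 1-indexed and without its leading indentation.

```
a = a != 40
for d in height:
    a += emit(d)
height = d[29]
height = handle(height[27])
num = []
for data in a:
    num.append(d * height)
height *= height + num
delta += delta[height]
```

Transformed code:
a = a != 40
for d in height:
    a = a + emit(d)
height = d[29]
height = handle(height[27])
num = [d * height for data in a]
height = height * (height + num)
delta = delta + delta[height]

num = [d * height for data in a]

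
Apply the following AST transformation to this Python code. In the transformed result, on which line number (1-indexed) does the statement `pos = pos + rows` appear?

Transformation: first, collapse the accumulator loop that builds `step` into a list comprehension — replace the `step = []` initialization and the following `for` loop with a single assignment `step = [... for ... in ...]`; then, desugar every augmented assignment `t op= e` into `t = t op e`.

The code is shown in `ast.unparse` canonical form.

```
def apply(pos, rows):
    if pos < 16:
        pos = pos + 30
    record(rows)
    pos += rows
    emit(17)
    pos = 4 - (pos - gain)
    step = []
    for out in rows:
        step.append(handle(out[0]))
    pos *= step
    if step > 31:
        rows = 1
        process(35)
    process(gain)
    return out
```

Transformed code:
def apply(pos, rows):
    if pos < 16:
        pos = pos + 30
    record(rows)
    pos = pos + rows
    emit(17)
    pos = 4 - (pos - gain)
    step = [handle(out[0]) for out in rows]
    pos = pos * step
    if step > 31:
        rows = 1
        process(35)
    process(gain)
    return out

5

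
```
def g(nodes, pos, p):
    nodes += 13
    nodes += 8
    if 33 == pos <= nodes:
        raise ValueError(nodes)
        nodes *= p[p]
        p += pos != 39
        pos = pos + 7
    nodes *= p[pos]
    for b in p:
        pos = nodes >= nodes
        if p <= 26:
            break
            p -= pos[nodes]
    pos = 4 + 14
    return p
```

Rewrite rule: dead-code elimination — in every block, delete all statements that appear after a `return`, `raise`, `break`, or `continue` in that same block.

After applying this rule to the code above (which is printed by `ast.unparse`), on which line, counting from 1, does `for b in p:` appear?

7

Transformed code:
def g(nodes, pos, p):
    nodes += 13
    nodes += 8
    if 33 == pos <= nodes:
        raise ValueError(nodes)
    nodes *= p[pos]
    for b in p:
        pos = nodes >= nodes
        if p <= 26:
            break
    pos = 4 + 14
    return p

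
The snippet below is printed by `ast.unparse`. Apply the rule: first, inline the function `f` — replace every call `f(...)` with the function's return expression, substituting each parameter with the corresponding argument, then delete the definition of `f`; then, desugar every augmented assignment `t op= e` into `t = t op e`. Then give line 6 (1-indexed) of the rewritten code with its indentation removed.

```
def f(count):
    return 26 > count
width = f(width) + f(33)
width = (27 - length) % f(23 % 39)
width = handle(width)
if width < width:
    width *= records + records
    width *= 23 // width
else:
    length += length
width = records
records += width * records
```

Transformed code:
width = (26 > width) + (26 > 33)
width = (27 - length) % (26 > 23 % 39)
width = handle(width)
if width < width:
    width = width * (records + records)
    width = width * (23 // width)
else:
    length = length + length
width = records
records = records + width * records

width = width * (23 // width)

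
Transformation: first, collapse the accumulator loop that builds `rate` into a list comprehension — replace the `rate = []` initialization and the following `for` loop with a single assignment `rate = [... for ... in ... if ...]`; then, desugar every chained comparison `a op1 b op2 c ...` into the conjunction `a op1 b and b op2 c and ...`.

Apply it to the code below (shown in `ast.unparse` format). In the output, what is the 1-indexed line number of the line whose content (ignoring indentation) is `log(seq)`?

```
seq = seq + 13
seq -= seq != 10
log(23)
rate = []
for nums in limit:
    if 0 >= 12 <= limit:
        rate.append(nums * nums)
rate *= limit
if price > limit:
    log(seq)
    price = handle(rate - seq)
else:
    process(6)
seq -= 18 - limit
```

7

Transformed code:
seq = seq + 13
seq -= seq != 10
log(23)
rate = [nums * nums for nums in limit if 0 >= 12 and 12 <= limit]
rate *= limit
if price > limit:
    log(seq)
    price = handle(rate - seq)
else:
    process(6)
seq -= 18 - limit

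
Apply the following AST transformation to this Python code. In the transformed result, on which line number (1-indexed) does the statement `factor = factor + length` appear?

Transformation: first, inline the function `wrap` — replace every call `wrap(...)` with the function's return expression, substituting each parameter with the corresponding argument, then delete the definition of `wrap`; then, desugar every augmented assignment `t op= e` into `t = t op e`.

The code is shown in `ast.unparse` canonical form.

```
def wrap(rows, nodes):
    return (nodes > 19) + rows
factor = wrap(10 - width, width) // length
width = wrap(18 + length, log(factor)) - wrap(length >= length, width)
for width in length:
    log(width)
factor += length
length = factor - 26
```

5

Transformed code:
factor = ((width > 19) + (10 - width)) // length
width = (log(factor) > 19) + (18 + length) - ((width > 19) + (length >= length))
for width in length:
    log(width)
factor = factor + length
length = factor - 26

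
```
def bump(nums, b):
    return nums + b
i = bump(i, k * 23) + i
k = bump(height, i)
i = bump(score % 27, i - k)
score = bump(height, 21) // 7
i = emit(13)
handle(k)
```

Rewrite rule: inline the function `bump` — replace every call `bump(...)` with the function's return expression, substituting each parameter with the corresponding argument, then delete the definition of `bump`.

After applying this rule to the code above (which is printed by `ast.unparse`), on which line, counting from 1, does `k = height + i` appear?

Transformed code:
i = i + k * 23 + i
k = height + i
i = score % 27 + (i - k)
score = (height + 21) // 7
i = emit(13)
handle(k)

2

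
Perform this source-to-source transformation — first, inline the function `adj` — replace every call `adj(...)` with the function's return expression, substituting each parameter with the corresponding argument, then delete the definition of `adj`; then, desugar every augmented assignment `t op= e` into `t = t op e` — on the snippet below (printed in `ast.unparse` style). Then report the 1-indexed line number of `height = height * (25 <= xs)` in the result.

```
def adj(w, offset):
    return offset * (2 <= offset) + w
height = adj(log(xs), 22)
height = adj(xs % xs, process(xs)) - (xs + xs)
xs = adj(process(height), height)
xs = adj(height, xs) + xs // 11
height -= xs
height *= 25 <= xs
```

Transformed code:
height = 22 * (2 <= 22) + log(xs)
height = process(xs) * (2 <= process(xs)) + xs % xs - (xs + xs)
xs = height * (2 <= height) + process(height)
xs = xs * (2 <= xs) + height + xs // 11
height = height - xs
height = height * (25 <= xs)

6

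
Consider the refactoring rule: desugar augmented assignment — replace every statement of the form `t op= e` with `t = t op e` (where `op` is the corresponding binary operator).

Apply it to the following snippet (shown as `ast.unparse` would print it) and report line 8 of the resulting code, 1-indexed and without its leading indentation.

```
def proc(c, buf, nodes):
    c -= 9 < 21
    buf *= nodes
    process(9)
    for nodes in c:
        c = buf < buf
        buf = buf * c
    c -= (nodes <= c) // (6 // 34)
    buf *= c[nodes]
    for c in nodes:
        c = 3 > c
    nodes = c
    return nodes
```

Transformed code:
def proc(c, buf, nodes):
    c = c - (9 < 21)
    buf = buf * nodes
    process(9)
    for nodes in c:
        c = buf < buf
        buf = buf * c
    c = c - (nodes <= c) // (6 // 34)
    buf = buf * c[nodes]
    for c in nodes:
        c = 3 > c
    nodes = c
    return nodes

c = c - (nodes <= c) // (6 // 34)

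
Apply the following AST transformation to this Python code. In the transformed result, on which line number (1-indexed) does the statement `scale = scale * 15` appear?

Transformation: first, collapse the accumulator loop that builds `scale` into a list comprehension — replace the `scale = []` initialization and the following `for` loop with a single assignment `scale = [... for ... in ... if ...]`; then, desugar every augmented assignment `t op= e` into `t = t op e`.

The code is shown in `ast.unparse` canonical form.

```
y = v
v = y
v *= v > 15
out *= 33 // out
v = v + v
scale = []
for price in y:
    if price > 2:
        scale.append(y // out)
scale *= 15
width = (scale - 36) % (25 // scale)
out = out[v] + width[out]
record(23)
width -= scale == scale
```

Transformed code:
y = v
v = y
v = v * (v > 15)
out = out * (33 // out)
v = v + v
scale = [y // out for price in y if price > 2]
scale = scale * 15
width = (scale - 36) % (25 // scale)
out = out[v] + width[out]
record(23)
width = width - (scale == scale)

7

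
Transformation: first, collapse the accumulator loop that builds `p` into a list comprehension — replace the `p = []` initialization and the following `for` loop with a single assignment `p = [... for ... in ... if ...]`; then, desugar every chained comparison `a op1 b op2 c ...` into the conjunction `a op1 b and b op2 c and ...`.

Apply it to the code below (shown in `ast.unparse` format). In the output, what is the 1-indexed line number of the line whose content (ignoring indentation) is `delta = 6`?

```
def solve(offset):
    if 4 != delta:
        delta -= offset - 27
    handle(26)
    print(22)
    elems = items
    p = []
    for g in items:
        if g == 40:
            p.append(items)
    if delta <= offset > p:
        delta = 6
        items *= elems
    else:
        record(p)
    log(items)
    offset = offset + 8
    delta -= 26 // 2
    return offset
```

9

Transformed code:
def solve(offset):
    if 4 != delta:
        delta -= offset - 27
    handle(26)
    print(22)
    elems = items
    p = [items for g in items if g == 40]
    if delta <= offset and offset > p:
        delta = 6
        items *= elems
    else:
        record(p)
    log(items)
    offset = offset + 8
    delta -= 26 // 2
    return offset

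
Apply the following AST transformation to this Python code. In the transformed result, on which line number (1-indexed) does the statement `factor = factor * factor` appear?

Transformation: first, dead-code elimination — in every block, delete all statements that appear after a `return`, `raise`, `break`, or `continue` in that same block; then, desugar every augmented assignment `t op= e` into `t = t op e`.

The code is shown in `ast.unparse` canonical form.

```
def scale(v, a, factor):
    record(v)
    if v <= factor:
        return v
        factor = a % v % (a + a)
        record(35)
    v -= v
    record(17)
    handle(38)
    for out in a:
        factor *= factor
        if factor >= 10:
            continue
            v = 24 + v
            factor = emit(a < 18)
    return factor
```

Transformed code:
def scale(v, a, factor):
    record(v)
    if v <= factor:
        return v
    v = v - v
    record(17)
    handle(38)
    for out in a:
        factor = factor * factor
        if factor >= 10:
            continue
    return factor

9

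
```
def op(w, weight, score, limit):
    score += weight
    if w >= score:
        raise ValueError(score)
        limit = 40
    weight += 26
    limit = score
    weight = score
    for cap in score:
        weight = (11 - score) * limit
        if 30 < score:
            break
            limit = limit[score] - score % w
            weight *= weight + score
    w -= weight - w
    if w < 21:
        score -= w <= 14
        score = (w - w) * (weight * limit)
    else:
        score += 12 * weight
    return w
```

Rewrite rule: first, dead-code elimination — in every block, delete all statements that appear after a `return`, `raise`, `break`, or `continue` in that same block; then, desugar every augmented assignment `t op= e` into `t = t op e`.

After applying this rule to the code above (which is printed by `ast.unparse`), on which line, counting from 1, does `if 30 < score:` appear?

Transformed code:
def op(w, weight, score, limit):
    score = score + weight
    if w >= score:
        raise ValueError(score)
    weight = weight + 26
    limit = score
    weight = score
    for cap in score:
        weight = (11 - score) * limit
        if 30 < score:
            break
    w = w - (weight - w)
    if w < 21:
        score = score - (w <= 14)
        score = (w - w) * (weight * limit)
    else:
        score = score + 12 * weight
    return w

10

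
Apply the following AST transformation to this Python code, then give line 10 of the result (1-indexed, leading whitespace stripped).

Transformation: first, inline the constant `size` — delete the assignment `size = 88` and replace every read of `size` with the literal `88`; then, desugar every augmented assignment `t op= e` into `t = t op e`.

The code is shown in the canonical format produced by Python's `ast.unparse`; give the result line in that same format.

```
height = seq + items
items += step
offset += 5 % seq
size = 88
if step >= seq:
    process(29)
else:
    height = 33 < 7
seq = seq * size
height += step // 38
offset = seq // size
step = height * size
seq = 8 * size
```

offset = seq // 88

Transformed code:
height = seq + items
items = items + step
offset = offset + 5 % seq
if step >= seq:
    process(29)
else:
    height = 33 < 7
seq = seq * 88
height = height + step // 38
offset = seq // 88
step = height * 88
seq = 8 * 88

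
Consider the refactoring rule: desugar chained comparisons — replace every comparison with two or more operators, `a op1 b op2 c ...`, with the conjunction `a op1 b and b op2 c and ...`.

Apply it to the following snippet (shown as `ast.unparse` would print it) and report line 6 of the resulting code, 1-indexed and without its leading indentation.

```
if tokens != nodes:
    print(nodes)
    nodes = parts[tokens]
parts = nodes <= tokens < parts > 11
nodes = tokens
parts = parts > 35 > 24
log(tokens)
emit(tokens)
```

parts = parts > 35 and 35 > 24

Transformed code:
if tokens != nodes:
    print(nodes)
    nodes = parts[tokens]
parts = nodes <= tokens and tokens < parts and (parts > 11)
nodes = tokens
parts = parts > 35 and 35 > 24
log(tokens)
emit(tokens)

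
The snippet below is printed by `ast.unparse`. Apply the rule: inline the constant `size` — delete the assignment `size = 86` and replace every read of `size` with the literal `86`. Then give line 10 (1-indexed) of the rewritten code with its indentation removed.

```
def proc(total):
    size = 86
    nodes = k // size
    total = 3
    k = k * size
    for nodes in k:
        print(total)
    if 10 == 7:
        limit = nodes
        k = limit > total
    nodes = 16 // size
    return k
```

nodes = 16 // 86

Transformed code:
def proc(total):
    nodes = k // 86
    total = 3
    k = k * 86
    for nodes in k:
        print(total)
    if 10 == 7:
        limit = nodes
        k = limit > total
    nodes = 16 // 86
    return k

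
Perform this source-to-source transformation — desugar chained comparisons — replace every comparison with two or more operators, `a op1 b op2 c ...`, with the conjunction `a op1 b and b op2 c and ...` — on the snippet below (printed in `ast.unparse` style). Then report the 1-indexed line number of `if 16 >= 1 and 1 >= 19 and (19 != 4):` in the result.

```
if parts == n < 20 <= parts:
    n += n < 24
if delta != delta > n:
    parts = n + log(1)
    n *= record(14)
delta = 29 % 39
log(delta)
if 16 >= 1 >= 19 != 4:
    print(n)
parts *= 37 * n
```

8

Transformed code:
if parts == n and n < 20 and (20 <= parts):
    n += n < 24
if delta != delta and delta > n:
    parts = n + log(1)
    n *= record(14)
delta = 29 % 39
log(delta)
if 16 >= 1 and 1 >= 19 and (19 != 4):
    print(n)
parts *= 37 * n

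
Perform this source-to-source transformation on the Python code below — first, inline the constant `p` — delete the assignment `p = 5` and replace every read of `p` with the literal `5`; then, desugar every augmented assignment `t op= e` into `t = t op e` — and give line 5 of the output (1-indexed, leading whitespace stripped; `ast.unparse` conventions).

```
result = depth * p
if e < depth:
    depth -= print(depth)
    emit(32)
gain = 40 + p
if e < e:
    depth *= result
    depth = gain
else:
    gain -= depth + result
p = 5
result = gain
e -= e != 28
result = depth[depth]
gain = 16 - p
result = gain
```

Transformed code:
result = depth * 5
if e < depth:
    depth = depth - print(depth)
    emit(32)
gain = 40 + 5
if e < e:
    depth = depth * result
    depth = gain
else:
    gain = gain - (depth + result)
result = gain
e = e - (e != 28)
result = depth[depth]
gain = 16 - 5
result = gain

gain = 40 + 5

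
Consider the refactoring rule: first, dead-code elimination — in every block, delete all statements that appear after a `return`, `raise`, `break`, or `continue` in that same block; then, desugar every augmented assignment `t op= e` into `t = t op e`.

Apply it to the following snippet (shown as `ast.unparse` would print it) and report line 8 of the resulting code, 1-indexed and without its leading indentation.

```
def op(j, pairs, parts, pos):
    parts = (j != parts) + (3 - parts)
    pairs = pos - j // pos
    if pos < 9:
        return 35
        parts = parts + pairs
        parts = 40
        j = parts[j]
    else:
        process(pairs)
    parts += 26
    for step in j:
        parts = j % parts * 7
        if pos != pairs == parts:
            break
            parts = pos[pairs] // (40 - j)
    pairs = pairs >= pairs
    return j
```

Transformed code:
def op(j, pairs, parts, pos):
    parts = (j != parts) + (3 - parts)
    pairs = pos - j // pos
    if pos < 9:
        return 35
    else:
        process(pairs)
    parts = parts + 26
    for step in j:
        parts = j % parts * 7
        if pos != pairs == parts:
            break
    pairs = pairs >= pairs
    return j

parts = parts + 26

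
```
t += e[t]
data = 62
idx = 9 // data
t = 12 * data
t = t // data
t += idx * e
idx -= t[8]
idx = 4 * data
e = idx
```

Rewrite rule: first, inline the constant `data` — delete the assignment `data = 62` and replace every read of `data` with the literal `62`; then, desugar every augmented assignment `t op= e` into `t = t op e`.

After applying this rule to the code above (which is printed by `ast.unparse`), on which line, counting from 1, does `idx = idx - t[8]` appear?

6

Transformed code:
t = t + e[t]
idx = 9 // 62
t = 12 * 62
t = t // 62
t = t + idx * e
idx = idx - t[8]
idx = 4 * 62
e = idx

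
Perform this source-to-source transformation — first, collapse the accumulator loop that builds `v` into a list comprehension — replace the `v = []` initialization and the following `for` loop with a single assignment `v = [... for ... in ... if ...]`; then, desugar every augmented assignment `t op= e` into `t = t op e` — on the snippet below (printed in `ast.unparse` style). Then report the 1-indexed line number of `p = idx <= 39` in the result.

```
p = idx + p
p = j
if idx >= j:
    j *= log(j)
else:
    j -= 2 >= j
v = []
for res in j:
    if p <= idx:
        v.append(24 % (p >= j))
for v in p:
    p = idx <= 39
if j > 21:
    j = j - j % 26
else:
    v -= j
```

9

Transformed code:
p = idx + p
p = j
if idx >= j:
    j = j * log(j)
else:
    j = j - (2 >= j)
v = [24 % (p >= j) for res in j if p <= idx]
for v in p:
    p = idx <= 39
if j > 21:
    j = j - j % 26
else:
    v = v - j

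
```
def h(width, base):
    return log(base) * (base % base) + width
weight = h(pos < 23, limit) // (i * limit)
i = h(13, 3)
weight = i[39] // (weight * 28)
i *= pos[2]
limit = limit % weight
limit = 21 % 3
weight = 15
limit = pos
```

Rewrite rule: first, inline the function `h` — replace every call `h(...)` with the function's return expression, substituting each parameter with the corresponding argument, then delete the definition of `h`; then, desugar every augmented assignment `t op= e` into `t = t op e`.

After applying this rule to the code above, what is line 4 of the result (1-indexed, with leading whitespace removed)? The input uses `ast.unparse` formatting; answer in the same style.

Transformed code:
weight = (log(limit) * (limit % limit) + (pos < 23)) // (i * limit)
i = log(3) * (3 % 3) + 13
weight = i[39] // (weight * 28)
i = i * pos[2]
limit = limit % weight
limit = 21 % 3
weight = 15
limit = pos

i = i * pos[2]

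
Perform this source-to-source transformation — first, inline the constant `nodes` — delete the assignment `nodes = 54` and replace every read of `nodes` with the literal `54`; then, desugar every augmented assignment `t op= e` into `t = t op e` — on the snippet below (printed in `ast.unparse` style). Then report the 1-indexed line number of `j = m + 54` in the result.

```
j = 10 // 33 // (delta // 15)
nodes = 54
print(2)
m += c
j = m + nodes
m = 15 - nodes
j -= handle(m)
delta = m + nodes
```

Transformed code:
j = 10 // 33 // (delta // 15)
print(2)
m = m + c
j = m + 54
m = 15 - 54
j = j - handle(m)
delta = m + 54

4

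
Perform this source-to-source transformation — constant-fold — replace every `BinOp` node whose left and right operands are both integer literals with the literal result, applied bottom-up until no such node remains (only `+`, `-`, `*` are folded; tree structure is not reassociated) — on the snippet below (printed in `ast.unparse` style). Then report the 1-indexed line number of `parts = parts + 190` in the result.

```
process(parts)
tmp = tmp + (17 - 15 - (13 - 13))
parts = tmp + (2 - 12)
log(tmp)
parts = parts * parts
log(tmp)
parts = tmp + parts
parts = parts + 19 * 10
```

Transformed code:
process(parts)
tmp = tmp + 2
parts = tmp + -10
log(tmp)
parts = parts * parts
log(tmp)
parts = tmp + parts
parts = parts + 190

8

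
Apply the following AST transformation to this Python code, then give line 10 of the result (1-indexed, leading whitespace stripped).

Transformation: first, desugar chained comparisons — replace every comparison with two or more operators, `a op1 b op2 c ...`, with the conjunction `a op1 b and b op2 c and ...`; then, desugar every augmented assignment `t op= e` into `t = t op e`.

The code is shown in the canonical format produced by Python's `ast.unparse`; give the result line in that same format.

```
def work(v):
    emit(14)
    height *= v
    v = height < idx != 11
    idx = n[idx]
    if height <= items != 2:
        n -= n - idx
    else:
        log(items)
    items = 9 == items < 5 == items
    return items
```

items = 9 == items and items < 5 and (5 == items)

Transformed code:
def work(v):
    emit(14)
    height = height * v
    v = height < idx and idx != 11
    idx = n[idx]
    if height <= items and items != 2:
        n = n - (n - idx)
    else:
        log(items)
    items = 9 == items and items < 5 and (5 == items)
    return items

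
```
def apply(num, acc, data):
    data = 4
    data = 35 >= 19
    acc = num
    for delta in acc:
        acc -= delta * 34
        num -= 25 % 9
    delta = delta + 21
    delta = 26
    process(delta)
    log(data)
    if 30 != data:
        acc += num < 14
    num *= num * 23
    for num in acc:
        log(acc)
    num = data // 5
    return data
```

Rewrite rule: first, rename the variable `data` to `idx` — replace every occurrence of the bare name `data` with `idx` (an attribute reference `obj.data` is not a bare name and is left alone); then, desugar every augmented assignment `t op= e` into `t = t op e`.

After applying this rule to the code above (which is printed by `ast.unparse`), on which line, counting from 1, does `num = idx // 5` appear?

17

Transformed code:
def apply(num, acc, idx):
    idx = 4
    idx = 35 >= 19
    acc = num
    for delta in acc:
        acc = acc - delta * 34
        num = num - 25 % 9
    delta = delta + 21
    delta = 26
    process(delta)
    log(idx)
    if 30 != idx:
        acc = acc + (num < 14)
    num = num * (num * 23)
    for num in acc:
        log(acc)
    num = idx // 5
    return idx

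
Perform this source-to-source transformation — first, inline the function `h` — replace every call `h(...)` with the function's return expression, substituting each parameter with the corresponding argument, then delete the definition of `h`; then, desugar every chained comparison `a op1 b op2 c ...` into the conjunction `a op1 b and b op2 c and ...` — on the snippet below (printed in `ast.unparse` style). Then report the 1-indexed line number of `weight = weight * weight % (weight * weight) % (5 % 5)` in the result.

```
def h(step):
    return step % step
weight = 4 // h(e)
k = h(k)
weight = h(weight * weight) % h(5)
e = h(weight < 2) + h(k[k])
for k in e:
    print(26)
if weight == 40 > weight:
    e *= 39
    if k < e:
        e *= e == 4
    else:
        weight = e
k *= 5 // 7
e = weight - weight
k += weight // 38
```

Transformed code:
weight = 4 // (e % e)
k = k % k
weight = weight * weight % (weight * weight) % (5 % 5)
e = (weight < 2) % (weight < 2) + k[k] % k[k]
for k in e:
    print(26)
if weight == 40 and 40 > weight:
    e *= 39
    if k < e:
        e *= e == 4
    else:
        weight = e
k *= 5 // 7
e = weight - weight
k += weight // 38

3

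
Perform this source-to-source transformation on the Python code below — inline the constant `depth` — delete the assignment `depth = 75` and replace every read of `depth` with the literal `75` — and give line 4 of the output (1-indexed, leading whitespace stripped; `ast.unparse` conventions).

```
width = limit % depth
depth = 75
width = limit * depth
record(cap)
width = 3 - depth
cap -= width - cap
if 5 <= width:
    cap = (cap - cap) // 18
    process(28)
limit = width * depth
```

width = 3 - 75

Transformed code:
width = limit % 75
width = limit * 75
record(cap)
width = 3 - 75
cap -= width - cap
if 5 <= width:
    cap = (cap - cap) // 18
    process(28)
limit = width * 75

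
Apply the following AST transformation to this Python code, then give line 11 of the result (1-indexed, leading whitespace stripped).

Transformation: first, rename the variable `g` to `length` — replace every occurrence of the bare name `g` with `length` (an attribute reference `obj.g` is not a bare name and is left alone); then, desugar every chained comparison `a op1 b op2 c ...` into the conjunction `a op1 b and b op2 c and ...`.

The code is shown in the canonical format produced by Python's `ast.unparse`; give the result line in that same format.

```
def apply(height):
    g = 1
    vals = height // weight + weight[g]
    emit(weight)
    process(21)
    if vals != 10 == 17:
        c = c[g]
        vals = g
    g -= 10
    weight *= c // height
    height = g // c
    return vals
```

height = length // c

Transformed code:
def apply(height):
    length = 1
    vals = height // weight + weight[length]
    emit(weight)
    process(21)
    if vals != 10 and 10 == 17:
        c = c[length]
        vals = length
    length -= 10
    weight *= c // height
    height = length // c
    return vals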